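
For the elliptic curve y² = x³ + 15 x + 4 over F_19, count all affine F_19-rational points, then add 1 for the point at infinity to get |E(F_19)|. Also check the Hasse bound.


Affine points = {(0, 2), (0, 17), (1, 1), (1, 18), (2, 2), (2, 17), (3, 0), (6, 5), (6, 14), (8, 3), (8, 16), (17, 2), (17, 17), (18, 8), (18, 11)}; affine count = 15; |E(F_19)| = 16.

Discriminant check: Δ ∝ 4a³ + 27b² = 4·15³ + 27·4² = 4·3375 + 27·16 ≡ 5 (mod 19). Nonzero ⇒ E is nonsingular.
For each x ∈ F_19, compute rhs = x³ + 15·x + 4 mod 19, then count y ∈ F_19 with y² ≡ rhs.
  x = 0: rhs = 4, matching y values: 2, 17 (2 points).
  x = 1: rhs = 1, matching y values: 1, 18 (2 points).
  x = 2: rhs = 4, matching y values: 2, 17 (2 points).
  x = 3: rhs = 0, matching y values: 0 (1 points).
  x = 4: rhs = 14, matching y values: none (0 points).
  x = 5: rhs = 14, matching y values: none (0 points).
  x = 6: rhs = 6, matching y values: 5, 14 (2 points).
  x = 7: rhs = 15, matching y values: none (0 points).
  x = 8: rhs = 9, matching y values: 3, 16 (2 points).
  x = 9: rhs = 13, matching y values: none (0 points).
  x = 10: rhs = 14, matching y values: none (0 points).
  x = 11: rhs = 18, matching y values: none (0 points).
  x = 12: rhs = 12, matching y values: none (0 points).
  x = 13: rhs = 2, matching y values: none (0 points).
  x = 14: rhs = 13, matching y values: none (0 points).
  x = 15: rhs = 13, matching y values: none (0 points).
  x = 16: rhs = 8, matching y values: none (0 points).
  x = 17: rhs = 4, matching y values: 2, 17 (2 points).
  x = 18: rhs = 7, matching y values: 8, 11 (2 points).
Total affine count: 15.
Full point count |E(F_19)| = 15 + 1 = 16.
Hasse bound: |16 − (19+1)| = |-4| = 4 ≤ 2√19 ≈ 8.7178 ✓.


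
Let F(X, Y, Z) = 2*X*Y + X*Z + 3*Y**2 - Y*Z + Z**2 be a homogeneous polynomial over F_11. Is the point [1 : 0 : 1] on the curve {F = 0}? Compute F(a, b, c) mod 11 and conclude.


F(1,0,1) ≡ 2 (mod 11); P is NOT on the curve.

Evaluate F(1, 0, 1) term-by-term (mod 11).
  2*X*Y ↦ 2·1·0·1 = 0
  X*Z ↦ 1·1·1·1 = 1
  3*Y**2 ↦ 3·1·0·1 = 0
  -Y*Z ↦ -1·1·0·1 = 0
  Z**2 ↦ 1·1·1·1 = 1
Sum: F(1, 0, 1) = (0) + (1) + (0) + (0) + (1) = 2.
Reducing mod 11: 2 ≡ 2 (mod 11).
Since F(a, b, c) ≡ 2 ≠ 0 (mod 11), P does NOT lie on the curve.


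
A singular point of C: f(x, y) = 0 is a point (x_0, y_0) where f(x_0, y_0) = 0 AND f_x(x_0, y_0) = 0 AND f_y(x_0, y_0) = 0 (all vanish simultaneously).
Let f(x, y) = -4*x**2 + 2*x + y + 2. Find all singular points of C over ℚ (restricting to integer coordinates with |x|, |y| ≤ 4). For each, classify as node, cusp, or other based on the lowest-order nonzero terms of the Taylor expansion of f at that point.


No singular points in the scanned grid; C is smooth there.

Compute partial derivatives:
  f_x = 2 - 8*x.
  f_y = 1.
f_y = 1 is a nonzero constant, so f_y never vanishes: no point (x, y) can satisfy f = f_x = f_y = 0. In particular no (x, y) ∈ {−4, ..., 4}² is singular; the curve is smooth.


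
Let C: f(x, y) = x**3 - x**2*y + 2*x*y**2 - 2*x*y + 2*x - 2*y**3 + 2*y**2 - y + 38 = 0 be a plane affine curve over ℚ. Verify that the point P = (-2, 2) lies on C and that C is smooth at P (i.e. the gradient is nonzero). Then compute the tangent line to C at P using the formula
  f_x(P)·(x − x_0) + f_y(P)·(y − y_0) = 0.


Tangent line at P: 26*x - 33*y + 118 = 0.

Step 1: f(-2, 2) = 0, so P lies on C.
Step 2: partial derivatives
  f_x(x, y) = 3*x**2 - 2*x*y + 2*y**2 - 2*y + 2, f_y(x, y) = -x**2 + 4*x*y - 2*x - 6*y**2 + 4*y - 1.
  f_x(P) = 26, f_y(P) = -33 (gradient nonzero, so P is smooth).
Step 3: tangent line at P: 26·(x − -2) + -33·(y − 2) = 0.
Expanding: 26*x - 33*y + 118 = 0.


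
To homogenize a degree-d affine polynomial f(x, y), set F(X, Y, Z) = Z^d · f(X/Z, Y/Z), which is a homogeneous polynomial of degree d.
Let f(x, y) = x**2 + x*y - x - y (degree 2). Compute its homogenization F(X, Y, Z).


F(X, Y, Z) = X**2 + X*Y - X*Z - Y*Z

deg(f) = 2.
Substitute x = X/Z, y = Y/Z into f, then multiply by Z^2.
  monomial 1·x^2·y^0 ↦ 1·X^2·Y^0·Z^0.
  monomial 1·x^1·y^1 ↦ 1·X^1·Y^1·Z^0.
  monomial -1·x^1·y^0 ↦ -1·X^1·Y^0·Z^1.
  monomial -1·x^0·y^1 ↦ -1·X^0·Y^1·Z^1.
Collecting: F(X, Y, Z) = X**2 + X*Y - X*Z - Y*Z.


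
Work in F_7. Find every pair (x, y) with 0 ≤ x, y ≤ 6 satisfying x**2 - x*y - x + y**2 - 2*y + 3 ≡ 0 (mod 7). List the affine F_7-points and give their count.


Affine F_7-points: {(1, 4), (1, 6), (4, 2), (4, 4), (6, 2), (6, 6)}; count = 6.

For each of the 49 pairs (x, y) ∈ F_7², evaluate f(x, y) mod 7. Record the zeros.
  x = 0: [0↦3, 1↦2, 2↦3, 3↦6, 4↦4, 5↦4, 6↦6]  zeros at y ∈ ∅
  x = 1: [0↦3, 1↦1, 2↦1, 3↦3, 4↦0, 5↦6, 6↦0]  zeros at y ∈ {4, 6}
  x = 2: [0↦5, 1↦2, 2↦1, 3↦2, 4↦5, 5↦3, 6↦3]  zeros at y ∈ ∅
  x = 3: [0↦2, 1↦5, 2↦3, 3↦3, 4↦5, 5↦2, 6↦1]  zeros at y ∈ ∅
  x = 4: [0↦1, 1↦3, 2↦0, 3↦6, 4↦0, 5↦3, 6↦1]  zeros at y ∈ {2, 4}
  x = 5: [0↦2, 1↦3, 2↦6, 3↦4, 4↦4, 5↦6, 6↦3]  zeros at y ∈ ∅
  x = 6: [0↦5, 1↦5, 2↦0, 3↦4, 4↦3, 5↦4, 6↦0]  zeros at y ∈ {2, 6}
Collecting zeros: affine points = {(1, 4), (1, 6), (4, 2), (4, 4), (6, 2), (6, 6)}.
Total count |C(F_7)_aff| = 6.


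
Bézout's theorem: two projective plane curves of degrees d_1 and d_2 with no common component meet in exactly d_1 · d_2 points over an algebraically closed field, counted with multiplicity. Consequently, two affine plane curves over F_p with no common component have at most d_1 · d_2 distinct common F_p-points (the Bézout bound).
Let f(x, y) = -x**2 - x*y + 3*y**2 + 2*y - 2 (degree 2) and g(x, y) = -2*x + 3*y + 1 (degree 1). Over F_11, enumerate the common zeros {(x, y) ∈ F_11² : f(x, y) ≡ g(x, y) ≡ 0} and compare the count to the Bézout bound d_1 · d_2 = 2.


Common zeros: ∅; count = 0; Bézout bound = 2.

deg(f) = 2, deg(g) = 1, so Bézout bound = 2.
Scan x ∈ F_11. For each x, list the y ∈ F_11 with f(x, y) ≡ 0 and those with g(x, y) ≡ 0 (mod 11); the common zeros in that column are the intersection.
  x = 0: f ≡ 0 at y ∈ ∅; g ≡ 0 at y ∈ {7}; common: ∅.
  x = 1: f ≡ 0 at y ∈ {2, 5}; g ≡ 0 at y ∈ {4}; common: ∅.
  x = 2: f ≡ 0 at y ∈ ∅; g ≡ 0 at y ∈ {1}; common: ∅.
  x = 3: f ≡ 0 at y ∈ {0, 4}; g ≡ 0 at y ∈ {9}; common: ∅.
  x = 4: f ≡ 0 at y ∈ {4}; g ≡ 0 at y ∈ {6}; common: ∅.
  x = 5: f ≡ 0 at y ∈ {5, 7}; g ≡ 0 at y ∈ {3}; common: ∅.
  x = 6: f ≡ 0 at y ∈ ∅; g ≡ 0 at y ∈ {0}; common: ∅.
  x = 7: f ≡ 0 at y ∈ ∅; g ≡ 0 at y ∈ {8}; common: ∅.
  x = 8: f ≡ 0 at y ∈ {0, 2}; g ≡ 0 at y ∈ {5}; common: ∅.
  x = 9: f ≡ 0 at y ∈ {3}; g ≡ 0 at y ∈ {2}; common: ∅.
  x = 10: f ≡ 0 at y ∈ {3, 7}; g ≡ 0 at y ∈ {10}; common: ∅.
Collecting: common zeros = ∅, so the count is 0.
Comparison with the Bézout bound: 0 ≤ 2 = deg(f)·deg(g), as expected for curves with no common component (the affine F_11-count falls short of the bound because intersections may lie at infinity, over extension fields, or carry multiplicity).


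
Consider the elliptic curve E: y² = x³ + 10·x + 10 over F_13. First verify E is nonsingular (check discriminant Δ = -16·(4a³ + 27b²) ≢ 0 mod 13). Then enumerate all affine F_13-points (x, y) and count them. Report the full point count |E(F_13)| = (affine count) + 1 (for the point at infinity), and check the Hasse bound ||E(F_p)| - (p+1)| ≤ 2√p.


Affine points = {(0, 6), (0, 7), (2, 5), (2, 8), (4, 6), (4, 7), (5, 4), (5, 9), (6, 0), (8, 2), (8, 11), (9, 6), (9, 7), (12, 5), (12, 8)}; affine count = 15; |E(F_13)| = 16.

Discriminant check: Δ ∝ 4a³ + 27b² = 4·10³ + 27·10² = 4·1000 + 27·100 ≡ 5 (mod 13). Nonzero ⇒ E is nonsingular.
For each x ∈ F_13, compute rhs = x³ + 10·x + 10 mod 13, then count y ∈ F_13 with y² ≡ rhs.
  x = 0: rhs = 10, matching y values: 6, 7 (2 points).
  x = 1: rhs = 8, matching y values: none (0 points).
  x = 2: rhs = 12, matching y values: 5, 8 (2 points).
  x = 3: rhs = 2, matching y values: none (0 points).
  x = 4: rhs = 10, matching y values: 6, 7 (2 points).
  x = 5: rhs = 3, matching y values: 4, 9 (2 points).
  x = 6: rhs = 0, matching y values: 0 (1 points).
  x = 7: rhs = 7, matching y values: none (0 points).
  x = 8: rhs = 4, matching y values: 2, 11 (2 points).
  x = 9: rhs = 10, matching y values: 6, 7 (2 points).
  x = 10: rhs = 5, matching y values: none (0 points).
  x = 11: rhs = 8, matching y values: none (0 points).
  x = 12: rhs = 12, matching y values: 5, 8 (2 points).
Total affine count: 15.
Full point count |E(F_13)| = 15 + 1 = 16.
Hasse bound: |16 − (13+1)| = |2| = 2 ≤ 2√13 ≈ 7.2111 ✓.


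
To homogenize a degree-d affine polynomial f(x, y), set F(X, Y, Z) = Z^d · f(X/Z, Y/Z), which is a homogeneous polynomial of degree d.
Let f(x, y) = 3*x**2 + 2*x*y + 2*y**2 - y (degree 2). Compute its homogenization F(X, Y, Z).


F(X, Y, Z) = 3*X**2 + 2*X*Y + 2*Y**2 - Y*Z

deg(f) = 2.
Substitute x = X/Z, y = Y/Z into f, then multiply by Z^2.
  monomial 3·x^2·y^0 ↦ 3·X^2·Y^0·Z^0.
  monomial 2·x^1·y^1 ↦ 2·X^1·Y^1·Z^0.
  monomial 2·x^0·y^2 ↦ 2·X^0·Y^2·Z^0.
  monomial -1·x^0·y^1 ↦ -1·X^0·Y^1·Z^1.
Collecting: F(X, Y, Z) = 3*X**2 + 2*X*Y + 2*Y**2 - Y*Z.


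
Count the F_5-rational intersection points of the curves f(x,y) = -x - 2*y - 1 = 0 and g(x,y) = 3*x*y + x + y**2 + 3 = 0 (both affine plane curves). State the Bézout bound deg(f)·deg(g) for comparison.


Common zeros: ∅; count = 0; Bézout bound = 2.

deg(f) = 1, deg(g) = 2, so Bézout bound = 2.
Scan x ∈ F_5. For each x, list the y ∈ F_5 with f(x, y) ≡ 0 and those with g(x, y) ≡ 0 (mod 5); the common zeros in that column are the intersection.
  x = 0: f ≡ 0 at y ∈ {2}; g ≡ 0 at y ∈ ∅; common: ∅.
  x = 1: f ≡ 0 at y ∈ {4}; g ≡ 0 at y ∈ ∅; common: ∅.
  x = 2: f ≡ 0 at y ∈ {1}; g ≡ 0 at y ∈ {0, 4}; common: ∅.
  x = 3: f ≡ 0 at y ∈ {3}; g ≡ 0 at y ∈ ∅; common: ∅.
  x = 4: f ≡ 0 at y ∈ {0}; g ≡ 0 at y ∈ {1, 2}; common: ∅.
Collecting: common zeros = ∅, so the count is 0.
Comparison with the Bézout bound: 0 ≤ 2 = deg(f)·deg(g), as expected for curves with no common component (the affine F_5-count falls short of the bound because intersections may lie at infinity, over extension fields, or carry multiplicity).


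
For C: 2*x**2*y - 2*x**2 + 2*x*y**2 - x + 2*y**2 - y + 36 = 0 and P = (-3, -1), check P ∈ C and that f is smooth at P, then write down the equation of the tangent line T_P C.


Tangent line at P: 25*x + 25*y + 100 = 0.

Step 1: f(-3, -1) = 0, so P lies on C.
Step 2: partial derivatives
  f_x(x, y) = 4*x*y - 4*x + 2*y**2 - 1, f_y(x, y) = 2*x**2 + 4*x*y + 4*y - 1.
  f_x(P) = 25, f_y(P) = 25 (gradient nonzero, so P is smooth).
Step 3: tangent line at P: 25·(x − -3) + 25·(y − -1) = 0.
Expanding: 25*x + 25*y + 100 = 0.


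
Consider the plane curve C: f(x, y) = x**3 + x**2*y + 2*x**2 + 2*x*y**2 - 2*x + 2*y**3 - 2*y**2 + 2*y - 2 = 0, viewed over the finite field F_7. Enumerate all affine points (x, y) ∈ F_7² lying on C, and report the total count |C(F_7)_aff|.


Affine F_7-points: {(0, 1), (1, 2), (3, 2), (3, 4), (3, 6), (4, 1), (6, 2), (6, 3), (6, 4)}; count = 9.

For each of the 49 pairs (x, y) ∈ F_7², evaluate f(x, y) mod 7. Record the zeros.
  x = 0: [0↦5, 1↦0, 2↦3, 3↦5, 4↦4, 5↦5, 6↦6]  zeros at y ∈ {1}
  x = 1: [0↦6, 1↦4, 2↦0, 3↦6, 4↦6, 5↦5, 6↦1]  zeros at y ∈ {2}
  x = 2: [0↦3, 1↦6, 2↦4, 3↦2, 4↦5, 5↦4, 6↦4]  zeros at y ∈ ∅
  x = 3: [0↦2, 1↦5, 2↦0, 3↦6, 4↦0, 5↦1, 6↦0]  zeros at y ∈ {2, 4, 6}
  x = 4: [0↦2, 1↦0, 2↦1, 3↦3, 4↦4, 5↦2, 6↦2]  zeros at y ∈ {1}
  x = 5: [0↦2, 1↦4, 2↦6, 3↦6, 4↦2, 5↦6, 6↦2]  zeros at y ∈ ∅
  x = 6: [0↦1, 1↦2, 2↦0, 3↦0, 4↦0, 5↦5, 6↦6]  zeros at y ∈ {2, 3, 4}
Collecting zeros: affine points = {(0, 1), (1, 2), (3, 2), (3, 4), (3, 6), (4, 1), (6, 2), (6, 3), (6, 4)}.
Total count |C(F_7)_aff| = 9.


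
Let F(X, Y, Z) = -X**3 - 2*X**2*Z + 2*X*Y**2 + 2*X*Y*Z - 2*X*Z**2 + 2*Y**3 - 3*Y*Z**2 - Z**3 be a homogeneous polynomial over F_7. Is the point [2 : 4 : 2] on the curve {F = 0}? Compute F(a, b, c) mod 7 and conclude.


F(2,4,2) ≡ 2 (mod 7); P is NOT on the curve.

Evaluate F(2, 4, 2) term-by-term (mod 7).
  -X**3 ↦ -1·8·1·1 = -8
  -2*X**2*Z ↦ -2·4·1·2 = -16
  2*X*Y**2 ↦ 2·2·16·1 = 64
  2*X*Y*Z ↦ 2·2·4·2 = 32
  -2*X*Z**2 ↦ -2·2·1·4 = -16
  2*Y**3 ↦ 2·1·64·1 = 128
  -3*Y*Z**2 ↦ -3·1·4·4 = -48
  -Z**3 ↦ -1·1·1·8 = -8
Sum: F(2, 4, 2) = (-8) + (-16) + (64) + (32) + (-16) + (128) + (-48) + (-8) = 128.
Reducing mod 7: 128 ≡ 2 (mod 7).
Since F(a, b, c) ≡ 2 ≠ 0 (mod 7), P does NOT lie on the curve.


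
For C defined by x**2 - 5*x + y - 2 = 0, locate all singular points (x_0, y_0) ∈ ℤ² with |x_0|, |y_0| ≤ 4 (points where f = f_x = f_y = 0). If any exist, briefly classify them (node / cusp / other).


No singular points in the scanned grid; C is smooth there.

Compute partial derivatives:
  f_x = 2*x - 5.
  f_y = 1.
f_y = 1 is a nonzero constant, so f_y never vanishes: no point (x, y) can satisfy f = f_x = f_y = 0. In particular no (x, y) ∈ {−4, ..., 4}² is singular; the curve is smooth.


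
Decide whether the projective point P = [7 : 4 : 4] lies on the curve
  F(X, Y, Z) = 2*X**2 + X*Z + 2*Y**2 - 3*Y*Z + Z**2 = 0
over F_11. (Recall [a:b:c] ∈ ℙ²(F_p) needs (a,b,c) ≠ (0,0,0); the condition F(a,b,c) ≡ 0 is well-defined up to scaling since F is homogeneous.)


F(7,4,4) ≡ 5 (mod 11); P is NOT on the curve.

Evaluate F(7, 4, 4) term-by-term (mod 11).
  2*X**2 ↦ 2·49·1·1 = 98
  X*Z ↦ 1·7·1·4 = 28
  2*Y**2 ↦ 2·1·16·1 = 32
  -3*Y*Z ↦ -3·1·4·4 = -48
  Z**2 ↦ 1·1·1·16 = 16
Sum: F(7, 4, 4) = (98) + (28) + (32) + (-48) + (16) = 126.
Reducing mod 11: 126 ≡ 5 (mod 11).
Since F(a, b, c) ≡ 5 ≠ 0 (mod 11), P does NOT lie on the curve.


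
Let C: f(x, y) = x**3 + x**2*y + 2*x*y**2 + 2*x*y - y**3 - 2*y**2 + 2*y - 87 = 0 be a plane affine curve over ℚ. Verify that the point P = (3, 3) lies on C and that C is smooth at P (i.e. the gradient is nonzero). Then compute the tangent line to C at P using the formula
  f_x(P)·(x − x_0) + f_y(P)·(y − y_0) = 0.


Tangent line at P: 69*x + 14*y - 249 = 0.

Step 1: f(3, 3) = 0, so P lies on C.
Step 2: partial derivatives
  f_x(x, y) = 3*x**2 + 2*x*y + 2*y**2 + 2*y, f_y(x, y) = x**2 + 4*x*y + 2*x - 3*y**2 - 4*y + 2.
  f_x(P) = 69, f_y(P) = 14 (gradient nonzero, so P is smooth).
Step 3: tangent line at P: 69·(x − 3) + 14·(y − 3) = 0.
Expanding: 69*x + 14*y - 249 = 0.


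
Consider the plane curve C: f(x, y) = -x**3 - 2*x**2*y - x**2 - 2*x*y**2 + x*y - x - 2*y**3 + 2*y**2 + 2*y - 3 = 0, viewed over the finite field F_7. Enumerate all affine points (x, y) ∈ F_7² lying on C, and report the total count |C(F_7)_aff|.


Affine F_7-points: {(0, 2), (0, 4), (1, 1), (2, 2), (3, 0), (4, 3), (5, 3), (6, 4)}; count = 8.

For each of the 49 pairs (x, y) ∈ F_7², evaluate f(x, y) mod 7. Record the zeros.
  x = 0: [0↦4, 1↦6, 2↦0, 3↦2, 4↦0, 5↦3, 6↦6]  zeros at y ∈ {2, 4}
  x = 1: [0↦1, 1↦0, 2↦1, 3↦6, 4↦3, 5↦1, 6↦2]  zeros at y ∈ {1}
  x = 2: [0↦4, 1↦3, 2↦0, 3↦4, 4↦3, 5↦6, 6↦1]  zeros at y ∈ {2}
  x = 3: [0↦0, 1↦2, 2↦5, 3↦4, 4↦1, 5↦5, 6↦4]  zeros at y ∈ {0}
  x = 4: [0↦4, 1↦5, 2↦3, 3↦0, 4↦5, 5↦6, 6↦5]  zeros at y ∈ {3}
  x = 5: [0↦3, 1↦6, 2↦2, 3↦0, 4↦2, 5↦3, 6↦5]  zeros at y ∈ {3}
  x = 6: [0↦5, 1↦6, 2↦3, 3↦5, 4↦0, 5↦4, 6↦5]  zeros at y ∈ {4}
Collecting zeros: affine points = {(0, 2), (0, 4), (1, 1), (2, 2), (3, 0), (4, 3), (5, 3), (6, 4)}.
Total count |C(F_7)_aff| = 8.


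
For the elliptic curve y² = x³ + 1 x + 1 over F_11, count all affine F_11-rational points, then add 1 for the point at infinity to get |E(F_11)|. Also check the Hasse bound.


Affine points = {(0, 1), (0, 10), (1, 5), (1, 6), (2, 0), (3, 3), (3, 8), (4, 5), (4, 6), (6, 5), (6, 6), (8, 2), (8, 9)}; affine count = 13; |E(F_11)| = 14.

Discriminant check: Δ ∝ 4a³ + 27b² = 4·1³ + 27·1² = 4·1 + 27·1 ≡ 9 (mod 11). Nonzero ⇒ E is nonsingular.
For each x ∈ F_11, compute rhs = x³ + 1·x + 1 mod 11, then count y ∈ F_11 with y² ≡ rhs.
  x = 0: rhs = 1, matching y values: 1, 10 (2 points).
  x = 1: rhs = 3, matching y values: 5, 6 (2 points).
  x = 2: rhs = 0, matching y values: 0 (1 points).
  x = 3: rhs = 9, matching y values: 3, 8 (2 points).
  x = 4: rhs = 3, matching y values: 5, 6 (2 points).
  x = 5: rhs = 10, matching y values: none (0 points).
  x = 6: rhs = 3, matching y values: 5, 6 (2 points).
  x = 7: rhs = 10, matching y values: none (0 points).
  x = 8: rhs = 4, matching y values: 2, 9 (2 points).
  x = 9: rhs = 2, matching y values: none (0 points).
  x = 10: rhs = 10, matching y values: none (0 points).
Total affine count: 13.
Full point count |E(F_11)| = 13 + 1 = 14.
Hasse bound: |14 − (11+1)| = |2| = 2 ≤ 2√11 ≈ 6.6332 ✓.


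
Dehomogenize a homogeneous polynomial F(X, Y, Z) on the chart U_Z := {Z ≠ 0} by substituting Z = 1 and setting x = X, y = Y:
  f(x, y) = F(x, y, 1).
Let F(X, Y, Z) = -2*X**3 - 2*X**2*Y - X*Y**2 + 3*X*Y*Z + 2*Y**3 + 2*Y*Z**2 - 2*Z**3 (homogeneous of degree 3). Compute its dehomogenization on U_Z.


f(x, y) = -2*x**3 - 2*x**2*y - x*y**2 + 3*x*y + 2*y**3 + 2*y - 2

On U_Z we set Z = 1. Each monomial c·X^i·Y^j·Z^k in F becomes c·x^i·y^j·1^k = c·x^i·y^j.
Substituting Z = 1: F(X, Y, 1) = -2*x**3 - 2*x**2*y - x*y**2 + 3*x*y + 2*y**3 + 2*y - 2.
Note: deg(f) ≤ deg(F) = 3; strict inequality happens when F is divisible by Z (lost terms).


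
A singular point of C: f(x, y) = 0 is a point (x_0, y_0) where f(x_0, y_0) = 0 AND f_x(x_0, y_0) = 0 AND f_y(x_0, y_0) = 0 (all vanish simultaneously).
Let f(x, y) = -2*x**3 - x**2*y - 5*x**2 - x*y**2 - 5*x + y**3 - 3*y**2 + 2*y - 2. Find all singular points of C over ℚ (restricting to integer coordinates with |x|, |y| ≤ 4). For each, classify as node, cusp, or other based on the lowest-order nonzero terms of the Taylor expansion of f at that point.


Singular points: {(-1, 1)}; classification: cusp.

Compute partial derivatives:
  f_x = -6*x**2 - 2*x*y - 10*x - y**2 - 5.
  f_y = -x**2 - 2*x*y + 3*y**2 - 6*y + 2.
Scan x_0 ∈ {−4, ..., 4}. For each x_0, f_y(x_0, y) is a polynomial in y; find its integer roots y ∈ {−4, ..., 4}, then test f_x and f at those candidates.
  x = -4: f_y(-4, y) = 3*y**2 + 2*y - 14; no integer root y with |y| ≤ 4.
  x = -3: f_y(-3, y) = 3*y**2 - 7; no integer root y with |y| ≤ 4.
  x = -2: f_y(-2, y) = 3*y**2 - 2*y - 2; no integer root y with |y| ≤ 4.
  x = -1: f_y(-1, y) = 3*y**2 - 4*y + 1; vanishes at y ∈ {1}. (-1, 1): f_x = 0, f = 0 — SINGULAR.
  x = 0: f_y(0, y) = 3*y**2 - 6*y + 2; no integer root y with |y| ≤ 4.
  x = 1: f_y(1, y) = 3*y**2 - 8*y + 1; no integer root y with |y| ≤ 4.
  x = 2: f_y(2, y) = 3*y**2 - 10*y - 2; no integer root y with |y| ≤ 4.
  x = 3: f_y(3, y) = 3*y**2 - 12*y - 7; no integer root y with |y| ≤ 4.
  x = 4: f_y(4, y) = 3*y**2 - 14*y - 14; no integer root y with |y| ≤ 4.
Only singular point on the grid: (-1, 1).
Classify: substitute x = -1 + u, y = 1 + v and expand: f = -2*u**3 - u**2*v - u*v**2 + v**3 + v**2.
No constant or linear terms (consistent with a singular point). Quadratic part: v**2. Cubic part: -2*u**3 - u**2*v - u*v**2 + v**3.
The quadratic part v**2 is a perfect square, so there is a single (double) tangent line v = 0, i.e. y = 1. Restricting the cubic part to that line (v = 0) leaves -2*u**3 ≠ 0, so f is not divisible by v and the branch is v² ≈ 2*u**3 to lowest order — this is a cusp.
Classification: cusp.


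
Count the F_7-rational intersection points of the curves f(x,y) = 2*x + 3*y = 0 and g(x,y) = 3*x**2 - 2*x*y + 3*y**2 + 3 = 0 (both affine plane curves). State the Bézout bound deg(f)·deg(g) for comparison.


Common zeros: {(2, 1), (5, 6)}; count = 2; Bézout bound = 2.

deg(f) = 1, deg(g) = 2, so Bézout bound = 2.
Scan x ∈ F_7. For each x, list the y ∈ F_7 with f(x, y) ≡ 0 and those with g(x, y) ≡ 0 (mod 7); the common zeros in that column are the intersection.
  x = 0: f ≡ 0 at y ∈ {0}; g ≡ 0 at y ∈ ∅; common: ∅.
  x = 1: f ≡ 0 at y ∈ {4}; g ≡ 0 at y ∈ {1, 2}; common: ∅.
  x = 2: f ≡ 0 at y ∈ {1}; g ≡ 0 at y ∈ {1, 5}; common: {1}.
  x = 3: f ≡ 0 at y ∈ {5}; g ≡ 0 at y ∈ ∅; common: ∅.
  x = 4: f ≡ 0 at y ∈ {2}; g ≡ 0 at y ∈ ∅; common: ∅.
  x = 5: f ≡ 0 at y ∈ {6}; g ≡ 0 at y ∈ {2, 6}; common: {6}.
  x = 6: f ≡ 0 at y ∈ {3}; g ≡ 0 at y ∈ {5, 6}; common: ∅.
Collecting: common zeros = {(2, 1), (5, 6)}, so the count is 2.
Comparison with the Bézout bound: 2 ≤ 2 = deg(f)·deg(g), as expected for curves with no common component (the bound is attained).


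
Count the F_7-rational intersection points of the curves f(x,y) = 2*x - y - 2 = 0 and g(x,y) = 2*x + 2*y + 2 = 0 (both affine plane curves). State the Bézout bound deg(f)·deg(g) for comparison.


Common zeros: {(5, 1)}; count = 1; Bézout bound = 1.

deg(f) = 1, deg(g) = 1, so Bézout bound = 1.
Scan x ∈ F_7. For each x, list the y ∈ F_7 with f(x, y) ≡ 0 and those with g(x, y) ≡ 0 (mod 7); the common zeros in that column are the intersection.
  x = 0: f ≡ 0 at y ∈ {5}; g ≡ 0 at y ∈ {6}; common: ∅.
  x = 1: f ≡ 0 at y ∈ {0}; g ≡ 0 at y ∈ {5}; common: ∅.
  x = 2: f ≡ 0 at y ∈ {2}; g ≡ 0 at y ∈ {4}; common: ∅.
  x = 3: f ≡ 0 at y ∈ {4}; g ≡ 0 at y ∈ {3}; common: ∅.
  x = 4: f ≡ 0 at y ∈ {6}; g ≡ 0 at y ∈ {2}; common: ∅.
  x = 5: f ≡ 0 at y ∈ {1}; g ≡ 0 at y ∈ {1}; common: {1}.
  x = 6: f ≡ 0 at y ∈ {3}; g ≡ 0 at y ∈ {0}; common: ∅.
Collecting: common zeros = {(5, 1)}, so the count is 1.
Comparison with the Bézout bound: 1 ≤ 1 = deg(f)·deg(g), as expected for curves with no common component (the bound is attained).


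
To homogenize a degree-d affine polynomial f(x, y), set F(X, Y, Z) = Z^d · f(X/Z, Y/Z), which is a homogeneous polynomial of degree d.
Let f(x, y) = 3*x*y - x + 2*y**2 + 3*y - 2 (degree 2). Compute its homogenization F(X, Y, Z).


F(X, Y, Z) = 3*X*Y - X*Z + 2*Y**2 + 3*Y*Z - 2*Z**2

deg(f) = 2.
Substitute x = X/Z, y = Y/Z into f, then multiply by Z^2.
  monomial 3·x^1·y^1 ↦ 3·X^1·Y^1·Z^0.
  monomial -1·x^1·y^0 ↦ -1·X^1·Y^0·Z^1.
  monomial 2·x^0·y^2 ↦ 2·X^0·Y^2·Z^0.
  monomial 3·x^0·y^1 ↦ 3·X^0·Y^1·Z^1.
  monomial -2·x^0·y^0 ↦ -2·X^0·Y^0·Z^2.
Collecting: F(X, Y, Z) = 3*X*Y - X*Z + 2*Y**2 + 3*Y*Z - 2*Z**2.


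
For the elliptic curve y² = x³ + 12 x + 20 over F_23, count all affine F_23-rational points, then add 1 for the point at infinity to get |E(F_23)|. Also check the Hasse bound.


Affine points = {(2, 11), (2, 12), (6, 3), (6, 20), (9, 11), (9, 12), (10, 6), (10, 17), (12, 11), (12, 12), (13, 2), (13, 21), (17, 10), (17, 13), (19, 0), (20, 7), (20, 16)}; affine count = 17; |E(F_23)| = 18.

Discriminant check: Δ ∝ 4a³ + 27b² = 4·12³ + 27·20² = 4·1728 + 27·400 ≡ 2 (mod 23). Nonzero ⇒ E is nonsingular.
For each x ∈ F_23, compute rhs = x³ + 12·x + 20 mod 23, then count y ∈ F_23 with y² ≡ rhs.
  x = 0: rhs = 20, matching y values: none (0 points).
  x = 1: rhs = 10, matching y values: none (0 points).
  x = 2: rhs = 6, matching y values: 11, 12 (2 points).
  x = 3: rhs = 14, matching y values: none (0 points).
  x = 4: rhs = 17, matching y values: none (0 points).
  x = 5: rhs = 21, matching y values: none (0 points).
  x = 6: rhs = 9, matching y values: 3, 20 (2 points).
  x = 7: rhs = 10, matching y values: none (0 points).
  x = 8: rhs = 7, matching y values: none (0 points).
  x = 9: rhs = 6, matching y values: 11, 12 (2 points).
  x = 10: rhs = 13, matching y values: 6, 17 (2 points).
  x = 11: rhs = 11, matching y values: none (0 points).
  x = 12: rhs = 6, matching y values: 11, 12 (2 points).
  x = 13: rhs = 4, matching y values: 2, 21 (2 points).
  x = 14: rhs = 11, matching y values: none (0 points).
  x = 15: rhs = 10, matching y values: none (0 points).
  x = 16: rhs = 7, matching y values: none (0 points).
  x = 17: rhs = 8, matching y values: 10, 13 (2 points).
  x = 18: rhs = 19, matching y values: none (0 points).
  x = 19: rhs = 0, matching y values: 0 (1 points).
  x = 20: rhs = 3, matching y values: 7, 16 (2 points).
  x = 21: rhs = 11, matching y values: none (0 points).
  x = 22: rhs = 7, matching y values: none (0 points).
Total affine count: 17.
Full point count |E(F_23)| = 17 + 1 = 18.
Hasse bound: |18 − (23+1)| = |-6| = 6 ≤ 2√23 ≈ 9.5917 ✓.


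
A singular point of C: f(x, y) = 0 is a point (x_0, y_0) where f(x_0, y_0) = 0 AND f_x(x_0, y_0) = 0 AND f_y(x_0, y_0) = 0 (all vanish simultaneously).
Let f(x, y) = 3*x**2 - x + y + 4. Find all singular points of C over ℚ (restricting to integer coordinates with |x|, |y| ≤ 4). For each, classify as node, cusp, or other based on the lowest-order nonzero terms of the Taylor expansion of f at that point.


No singular points in the scanned grid; C is smooth there.

Compute partial derivatives:
  f_x = 6*x - 1.
  f_y = 1.
f_y = 1 is a nonzero constant, so f_y never vanishes: no point (x, y) can satisfy f = f_x = f_y = 0. In particular no (x, y) ∈ {−4, ..., 4}² is singular; the curve is smooth.


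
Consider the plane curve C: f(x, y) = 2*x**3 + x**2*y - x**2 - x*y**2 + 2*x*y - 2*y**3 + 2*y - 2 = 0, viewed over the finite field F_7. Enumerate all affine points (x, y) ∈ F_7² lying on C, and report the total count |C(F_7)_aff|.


Affine F_7-points: {(0, 2), (1, 3), (2, 6), (3, 2), (4, 3)}; count = 5.

For each of the 49 pairs (x, y) ∈ F_7², evaluate f(x, y) mod 7. Record the zeros.
  x = 0: [0↦5, 1↦5, 2↦0, 3↦6, 4↦4, 5↦3, 6↦5]  zeros at y ∈ {2}
  x = 1: [0↦6, 1↦1, 2↦3, 3↦0, 4↦1, 5↦1, 6↦2]  zeros at y ∈ {3}
  x = 2: [0↦3, 1↦2, 2↦6, 3↦3, 4↦2, 5↦5, 6↦0]  zeros at y ∈ {6}
  x = 3: [0↦1, 1↦6, 2↦0, 3↦6, 4↦5, 5↦6, 6↦4]  zeros at y ∈ {2}
  x = 4: [0↦5, 1↦4, 2↦4, 3↦0, 4↦1, 5↦2, 6↦5]  zeros at y ∈ {3}
  x = 5: [0↦6, 1↦1, 2↦2, 3↦4, 4↦2, 5↦5, 6↦1]  zeros at y ∈ ∅
  x = 6: [0↦2, 1↦2, 2↦6, 3↦2, 4↦6, 5↦6, 6↦4]  zeros at y ∈ ∅
Collecting zeros: affine points = {(0, 2), (1, 3), (2, 6), (3, 2), (4, 3)}.
Total count |C(F_7)_aff| = 5.


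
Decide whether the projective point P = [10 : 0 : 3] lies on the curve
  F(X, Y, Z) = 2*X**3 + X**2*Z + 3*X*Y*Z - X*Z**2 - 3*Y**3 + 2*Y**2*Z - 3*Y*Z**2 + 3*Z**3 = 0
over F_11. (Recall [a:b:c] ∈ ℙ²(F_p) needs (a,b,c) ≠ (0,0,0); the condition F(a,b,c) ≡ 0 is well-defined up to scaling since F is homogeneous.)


F(10,0,3) ≡ 3 (mod 11); P is NOT on the curve.

Evaluate F(10, 0, 3) term-by-term (mod 11).
  2*X**3 ↦ 2·1000·1·1 = 2000
  X**2*Z ↦ 1·100·1·3 = 300
  3*X*Y*Z ↦ 3·10·0·3 = 0
  -X*Z**2 ↦ -1·10·1·9 = -90
  -3*Y**3 ↦ -3·1·0·1 = 0
  2*Y**2*Z ↦ 2·1·0·3 = 0
  -3*Y*Z**2 ↦ -3·1·0·9 = 0
  3*Z**3 ↦ 3·1·1·27 = 81
Sum: F(10, 0, 3) = (2000) + (300) + (0) + (-90) + (0) + (0) + (0) + (81) = 2291.
Reducing mod 11: 2291 ≡ 3 (mod 11).
Since F(a, b, c) ≡ 3 ≠ 0 (mod 11), P does NOT lie on the curve.


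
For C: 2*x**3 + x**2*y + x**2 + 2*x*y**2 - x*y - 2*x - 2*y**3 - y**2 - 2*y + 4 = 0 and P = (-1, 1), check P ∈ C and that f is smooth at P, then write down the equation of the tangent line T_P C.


Tangent line at P: x - 12*y + 13 = 0.

Step 1: f(-1, 1) = 0, so P lies on C.
Step 2: partial derivatives
  f_x(x, y) = 6*x**2 + 2*x*y + 2*x + 2*y**2 - y - 2, f_y(x, y) = x**2 + 4*x*y - x - 6*y**2 - 2*y - 2.
  f_x(P) = 1, f_y(P) = -12 (gradient nonzero, so P is smooth).
Step 3: tangent line at P: 1·(x − -1) + -12·(y − 1) = 0.
Expanding: x - 12*y + 13 = 0.


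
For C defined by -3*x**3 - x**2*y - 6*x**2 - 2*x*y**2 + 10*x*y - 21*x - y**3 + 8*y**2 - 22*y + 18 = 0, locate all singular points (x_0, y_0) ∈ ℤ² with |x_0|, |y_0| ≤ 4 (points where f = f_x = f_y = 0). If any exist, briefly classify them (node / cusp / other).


Singular points: {(-1, 3)}; classification: cusp.

Compute partial derivatives:
  f_x = -9*x**2 - 2*x*y - 12*x - 2*y**2 + 10*y - 21.
  f_y = -x**2 - 4*x*y + 10*x - 3*y**2 + 16*y - 22.
Scan x_0 ∈ {−4, ..., 4}. For each x_0, f_y(x_0, y) is a polynomial in y; find its integer roots y ∈ {−4, ..., 4}, then test f_x and f at those candidates.
  x = -4: f_y(-4, y) = -3*y**2 + 32*y - 78; no integer root y with |y| ≤ 4.
  x = -3: f_y(-3, y) = -3*y**2 + 28*y - 61; no integer root y with |y| ≤ 4.
  x = -2: f_y(-2, y) = -3*y**2 + 24*y - 46; no integer root y with |y| ≤ 4.
  x = -1: f_y(-1, y) = -3*y**2 + 20*y - 33; vanishes at y ∈ {3}. (-1, 3): f_x = 0, f = 0 — SINGULAR.
  x = 0: f_y(0, y) = -3*y**2 + 16*y - 22; no integer root y with |y| ≤ 4.
  x = 1: f_y(1, y) = -3*y**2 + 12*y - 13; no integer root y with |y| ≤ 4.
  x = 2: f_y(2, y) = -3*y**2 + 8*y - 6; no integer root y with |y| ≤ 4.
  x = 3: f_y(3, y) = -3*y**2 + 4*y - 1; vanishes at y ∈ {1}. (3, 1): f_x = -136 ≠ 0.
  x = 4: f_y(4, y) = 2 - 3*y**2; no integer root y with |y| ≤ 4.
Only singular point on the grid: (-1, 3).
Classify: substitute x = -1 + u, y = 3 + v and expand: f = -3*u**3 - u**2*v - 2*u*v**2 - v**3 + v**2.
No constant or linear terms (consistent with a singular point). Quadratic part: v**2. Cubic part: -3*u**3 - u**2*v - 2*u*v**2 - v**3.
The quadratic part v**2 is a perfect square, so there is a single (double) tangent line v = 0, i.e. y = 3. Restricting the cubic part to that line (v = 0) leaves -3*u**3 ≠ 0, so f is not divisible by v and the branch is v² ≈ 3*u**3 to lowest order — this is a cusp.
Classification: cusp.


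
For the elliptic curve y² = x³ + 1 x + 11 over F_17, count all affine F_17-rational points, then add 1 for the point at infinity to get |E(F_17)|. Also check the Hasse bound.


Affine points = {(1, 8), (1, 9), (2, 2), (2, 15), (7, 2), (7, 15), (8, 2), (8, 15), (9, 1), (9, 16), (10, 1), (10, 16), (12, 0), (14, 7), (14, 10), (15, 1), (15, 16), (16, 3), (16, 14)}; affine count = 19; |E(F_17)| = 20.

Discriminant check: Δ ∝ 4a³ + 27b² = 4·1³ + 27·11² = 4·1 + 27·121 ≡ 7 (mod 17). Nonzero ⇒ E is nonsingular.
For each x ∈ F_17, compute rhs = x³ + 1·x + 11 mod 17, then count y ∈ F_17 with y² ≡ rhs.
  x = 0: rhs = 11, matching y values: none (0 points).
  x = 1: rhs = 13, matching y values: 8, 9 (2 points).
  x = 2: rhs = 4, matching y values: 2, 15 (2 points).
  x = 3: rhs = 7, matching y values: none (0 points).
  x = 4: rhs = 11, matching y values: none (0 points).
  x = 5: rhs = 5, matching y values: none (0 points).
  x = 6: rhs = 12, matching y values: none (0 points).
  x = 7: rhs = 4, matching y values: 2, 15 (2 points).
  x = 8: rhs = 4, matching y values: 2, 15 (2 points).
  x = 9: rhs = 1, matching y values: 1, 16 (2 points).
  x = 10: rhs = 1, matching y values: 1, 16 (2 points).
  x = 11: rhs = 10, matching y values: none (0 points).
  x = 12: rhs = 0, matching y values: 0 (1 points).
  x = 13: rhs = 11, matching y values: none (0 points).
  x = 14: rhs = 15, matching y values: 7, 10 (2 points).
  x = 15: rhs = 1, matching y values: 1, 16 (2 points).
  x = 16: rhs = 9, matching y values: 3, 14 (2 points).
Total affine count: 19.
Full point count |E(F_17)| = 19 + 1 = 20.
Hasse bound: |20 − (17+1)| = |2| = 2 ≤ 2√17 ≈ 8.2462 ✓.


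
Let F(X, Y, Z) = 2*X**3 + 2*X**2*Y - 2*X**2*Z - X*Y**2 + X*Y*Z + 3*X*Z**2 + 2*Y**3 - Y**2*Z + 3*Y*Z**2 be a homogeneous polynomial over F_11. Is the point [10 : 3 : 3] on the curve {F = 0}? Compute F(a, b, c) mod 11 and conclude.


F(10,3,3) ≡ 2 (mod 11); P is NOT on the curve.

Evaluate F(10, 3, 3) term-by-term (mod 11).
  2*X**3 ↦ 2·1000·1·1 = 2000
  2*X**2*Y ↦ 2·100·3·1 = 600
  -2*X**2*Z ↦ -2·100·1·3 = -600
  -X*Y**2 ↦ -1·10·9·1 = -90
  X*Y*Z ↦ 1·10·3·3 = 90
  3*X*Z**2 ↦ 3·10·1·9 = 270
  2*Y**3 ↦ 2·1·27·1 = 54
  -Y**2*Z ↦ -1·1·9·3 = -27
  3*Y*Z**2 ↦ 3·1·3·9 = 81
Sum: F(10, 3, 3) = (2000) + (600) + (-600) + (-90) + (90) + (270) + (54) + (-27) + (81) = 2378.
Reducing mod 11: 2378 ≡ 2 (mod 11).
Since F(a, b, c) ≡ 2 ≠ 0 (mod 11), P does NOT lie on the curve.


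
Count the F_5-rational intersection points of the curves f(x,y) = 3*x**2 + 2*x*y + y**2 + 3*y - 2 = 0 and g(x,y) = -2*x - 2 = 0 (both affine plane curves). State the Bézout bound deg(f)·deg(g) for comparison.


Common zeros: ∅; count = 0; Bézout bound = 2.

deg(f) = 2, deg(g) = 1, so Bézout bound = 2.
Scan x ∈ F_5. For each x, list the y ∈ F_5 with f(x, y) ≡ 0 and those with g(x, y) ≡ 0 (mod 5); the common zeros in that column are the intersection.
  x = 0: f ≡ 0 at y ∈ ∅; g ≡ 0 at y ∈ ∅; common: ∅.
  x = 1: f ≡ 0 at y ∈ {2, 3}; g ≡ 0 at y ∈ ∅; common: ∅.
  x = 2: f ≡ 0 at y ∈ {0, 3}; g ≡ 0 at y ∈ ∅; common: ∅.
  x = 3: f ≡ 0 at y ∈ {0, 1}; g ≡ 0 at y ∈ ∅; common: ∅.
  x = 4: f ≡ 0 at y ∈ ∅; g ≡ 0 at y ∈ {0, 1, 2, 3, 4}; common: ∅.
Collecting: common zeros = ∅, so the count is 0.
Comparison with the Bézout bound: 0 ≤ 2 = deg(f)·deg(g), as expected for curves with no common component (the affine F_5-count falls short of the bound because intersections may lie at infinity, over extension fields, or carry multiplicity).


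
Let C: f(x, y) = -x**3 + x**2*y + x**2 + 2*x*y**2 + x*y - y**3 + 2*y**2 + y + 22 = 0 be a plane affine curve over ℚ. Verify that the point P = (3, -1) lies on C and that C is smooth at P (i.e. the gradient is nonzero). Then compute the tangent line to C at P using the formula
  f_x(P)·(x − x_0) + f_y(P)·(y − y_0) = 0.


Tangent line at P: -26*x - 6*y + 72 = 0.

Step 1: f(3, -1) = 0, so P lies on C.
Step 2: partial derivatives
  f_x(x, y) = -3*x**2 + 2*x*y + 2*x + 2*y**2 + y, f_y(x, y) = x**2 + 4*x*y + x - 3*y**2 + 4*y + 1.
  f_x(P) = -26, f_y(P) = -6 (gradient nonzero, so P is smooth).
Step 3: tangent line at P: -26·(x − 3) + -6·(y − -1) = 0.
Expanding: -26*x - 6*y + 72 = 0.


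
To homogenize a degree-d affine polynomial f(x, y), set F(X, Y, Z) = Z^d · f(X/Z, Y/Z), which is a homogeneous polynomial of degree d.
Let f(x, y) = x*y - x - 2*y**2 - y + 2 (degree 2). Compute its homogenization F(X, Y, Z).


F(X, Y, Z) = X*Y - X*Z - 2*Y**2 - Y*Z + 2*Z**2

deg(f) = 2.
Substitute x = X/Z, y = Y/Z into f, then multiply by Z^2.
  monomial 1·x^1·y^1 ↦ 1·X^1·Y^1·Z^0.
  monomial -1·x^1·y^0 ↦ -1·X^1·Y^0·Z^1.
  monomial -2·x^0·y^2 ↦ -2·X^0·Y^2·Z^0.
  monomial -1·x^0·y^1 ↦ -1·X^0·Y^1·Z^1.
  monomial 2·x^0·y^0 ↦ 2·X^0·Y^0·Z^2.
Collecting: F(X, Y, Z) = X*Y - X*Z - 2*Y**2 - Y*Z + 2*Z**2.


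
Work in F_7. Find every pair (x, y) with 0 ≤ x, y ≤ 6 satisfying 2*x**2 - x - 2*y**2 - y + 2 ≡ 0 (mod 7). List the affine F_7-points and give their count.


Affine F_7-points: {(1, 1), (1, 2), (2, 4), (2, 6), (3, 1), (3, 2)}; count = 6.

For each of the 49 pairs (x, y) ∈ F_7², evaluate f(x, y) mod 7. Record the zeros.
  x = 0: [0↦2, 1↦6, 2↦6, 3↦2, 4↦1, 5↦3, 6↦1]  zeros at y ∈ ∅
  x = 1: [0↦3, 1↦0, 2↦0, 3↦3, 4↦2, 5↦4, 6↦2]  zeros at y ∈ {1, 2}
  x = 2: [0↦1, 1↦5, 2↦5, 3↦1, 4↦0, 5↦2, 6↦0]  zeros at y ∈ {4, 6}
  x = 3: [0↦3, 1↦0, 2↦0, 3↦3, 4↦2, 5↦4, 6↦2]  zeros at y ∈ {1, 2}
  x = 4: [0↦2, 1↦6, 2↦6, 3↦2, 4↦1, 5↦3, 6↦1]  zeros at y ∈ ∅
  x = 5: [0↦5, 1↦2, 2↦2, 3↦5, 4↦4, 5↦6, 6↦4]  zeros at y ∈ ∅
  x = 6: [0↦5, 1↦2, 2↦2, 3↦5, 4↦4, 5↦6, 6↦4]  zeros at y ∈ ∅
Collecting zeros: affine points = {(1, 1), (1, 2), (2, 4), (2, 6), (3, 1), (3, 2)}.
Total count |C(F_7)_aff| = 6.


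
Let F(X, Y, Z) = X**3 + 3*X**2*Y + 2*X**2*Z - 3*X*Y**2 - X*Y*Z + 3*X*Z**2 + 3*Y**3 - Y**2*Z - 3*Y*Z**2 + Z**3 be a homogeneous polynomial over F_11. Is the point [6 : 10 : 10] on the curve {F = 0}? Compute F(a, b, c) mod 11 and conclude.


F(6,10,10) ≡ 8 (mod 11); P is NOT on the curve.

Evaluate F(6, 10, 10) term-by-term (mod 11).
  X**3 ↦ 1·216·1·1 = 216
  3*X**2*Y ↦ 3·36·10·1 = 1080
  2*X**2*Z ↦ 2·36·1·10 = 720
  -3*X*Y**2 ↦ -3·6·100·1 = -1800
  -X*Y*Z ↦ -1·6·10·10 = -600
  3*X*Z**2 ↦ 3·6·1·100 = 1800
  3*Y**3 ↦ 3·1·1000·1 = 3000
  -Y**2*Z ↦ -1·1·100·10 = -1000
  -3*Y*Z**2 ↦ -3·1·10·100 = -3000
  Z**3 ↦ 1·1·1·1000 = 1000
Sum: F(6, 10, 10) = (216) + (1080) + (720) + (-1800) + (-600) + (1800) + (3000) + (-1000) + (-3000) + (1000) = 1416.
Reducing mod 11: 1416 ≡ 8 (mod 11).
Since F(a, b, c) ≡ 8 ≠ 0 (mod 11), P does NOT lie on the curve.


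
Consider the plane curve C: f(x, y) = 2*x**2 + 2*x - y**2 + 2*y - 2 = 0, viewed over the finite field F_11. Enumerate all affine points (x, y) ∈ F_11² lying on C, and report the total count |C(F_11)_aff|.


Affine F_11-points: {(1, 6), (1, 7), (2, 1), (3, 0), (3, 2), (5, 3), (5, 10), (7, 0), (7, 2), (8, 1), (9, 6), (9, 7)}; count = 12.

For each of the 121 pairs (x, y) ∈ F_11², evaluate f(x, y) mod 11. Record the zeros.
  x = 0: [0↦9, 1↦10, 2↦9, 3↦6, 4↦1, 5↦5, 6↦7, 7↦7, 8↦5, 9↦1, 10↦6]  zeros at y ∈ ∅
  x = 1: [0↦2, 1↦3, 2↦2, 3↦10, 4↦5, 5↦9, 6↦0, 7↦0, 8↦9, 9↦5, 10↦10]  zeros at y ∈ {6, 7}
  x = 2: [0↦10, 1↦0, 2↦10, 3↦7, 4↦2, 5↦6, 6↦8, 7↦8, 8↦6, 9↦2, 10↦7]  zeros at y ∈ {1}
  x = 3: [0↦0, 1↦1, 2↦0, 3↦8, 4↦3, 5↦7, 6↦9, 7↦9, 8↦7, 9↦3, 10↦8]  zeros at y ∈ {0, 2}
  x = 4: [0↦5, 1↦6, 2↦5, 3↦2, 4↦8, 5↦1, 6↦3, 7↦3, 8↦1, 9↦8, 10↦2]  zeros at y ∈ ∅
  x = 5: [0↦3, 1↦4, 2↦3, 3↦0, 4↦6, 5↦10, 6↦1, 7↦1, 8↦10, 9↦6, 10↦0]  zeros at y ∈ {3, 10}
  x = 6: [0↦5, 1↦6, 2↦5, 3↦2, 4↦8, 5↦1, 6↦3, 7↦3, 8↦1, 9↦8, 10↦2]  zeros at y ∈ ∅
  x = 7: [0↦0, 1↦1, 2↦0, 3↦8, 4↦3, 5↦7, 6↦9, 7↦9, 8↦7, 9↦3, 10↦8]  zeros at y ∈ {0, 2}
  x = 8: [0↦10, 1↦0, 2↦10, 3↦7, 4↦2, 5↦6, 6↦8, 7↦8, 8↦6, 9↦2, 10↦7]  zeros at y ∈ {1}
  x = 9: [0↦2, 1↦3, 2↦2, 3↦10, 4↦5, 5↦9, 6↦0, 7↦0, 8↦9, 9↦5, 10↦10]  zeros at y ∈ {6, 7}
  x = 10: [0↦9, 1↦10, 2↦9, 3↦6, 4↦1, 5↦5, 6↦7, 7↦7, 8↦5, 9↦1, 10↦6]  zeros at y ∈ ∅
Collecting zeros: affine points = {(1, 6), (1, 7), (2, 1), (3, 0), (3, 2), (5, 3), (5, 10), (7, 0), (7, 2), (8, 1), (9, 6), (9, 7)}.
Total count |C(F_11)_aff| = 12.


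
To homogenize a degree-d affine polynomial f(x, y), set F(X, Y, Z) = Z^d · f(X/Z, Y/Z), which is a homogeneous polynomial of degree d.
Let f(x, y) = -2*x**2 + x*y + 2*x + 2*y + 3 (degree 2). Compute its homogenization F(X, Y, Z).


F(X, Y, Z) = -2*X**2 + X*Y + 2*X*Z + 2*Y*Z + 3*Z**2

deg(f) = 2.
Substitute x = X/Z, y = Y/Z into f, then multiply by Z^2.
  monomial -2·x^2·y^0 ↦ -2·X^2·Y^0·Z^0.
  monomial 1·x^1·y^1 ↦ 1·X^1·Y^1·Z^0.
  monomial 2·x^1·y^0 ↦ 2·X^1·Y^0·Z^1.
  monomial 2·x^0·y^1 ↦ 2·X^0·Y^1·Z^1.
  monomial 3·x^0·y^0 ↦ 3·X^0·Y^0·Z^2.
Collecting: F(X, Y, Z) = -2*X**2 + X*Y + 2*X*Z + 2*Y*Z + 3*Z**2.


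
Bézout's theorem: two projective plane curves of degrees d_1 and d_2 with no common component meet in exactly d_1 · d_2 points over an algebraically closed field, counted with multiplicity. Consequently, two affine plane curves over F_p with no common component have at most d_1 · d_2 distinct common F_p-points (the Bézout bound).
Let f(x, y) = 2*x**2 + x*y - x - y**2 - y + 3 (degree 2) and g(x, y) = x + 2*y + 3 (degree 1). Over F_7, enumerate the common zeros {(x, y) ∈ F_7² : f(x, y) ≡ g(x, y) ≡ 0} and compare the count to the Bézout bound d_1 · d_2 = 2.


Common zeros: {(1, 5), (6, 6)}; count = 2; Bézout bound = 2.

deg(f) = 2, deg(g) = 1, so Bézout bound = 2.
Scan x ∈ F_7. For each x, list the y ∈ F_7 with f(x, y) ≡ 0 and those with g(x, y) ≡ 0 (mod 7); the common zeros in that column are the intersection.
  x = 0: f ≡ 0 at y ∈ ∅; g ≡ 0 at y ∈ {2}; common: ∅.
  x = 1: f ≡ 0 at y ∈ {2, 5}; g ≡ 0 at y ∈ {5}; common: {5}.
  x = 2: f ≡ 0 at y ∈ {2, 6}; g ≡ 0 at y ∈ {1}; common: ∅.
  x = 3: f ≡ 0 at y ∈ ∅; g ≡ 0 at y ∈ {4}; common: ∅.
  x = 4: f ≡ 0 at y ∈ {5}; g ≡ 0 at y ∈ {0}; common: ∅.
  x = 5: f ≡ 0 at y ∈ ∅; g ≡ 0 at y ∈ {3}; common: ∅.
  x = 6: f ≡ 0 at y ∈ {6}; g ≡ 0 at y ∈ {6}; common: {6}.
Collecting: common zeros = {(1, 5), (6, 6)}, so the count is 2.
Comparison with the Bézout bound: 2 ≤ 2 = deg(f)·deg(g), as expected for curves with no common component (the bound is attained).
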